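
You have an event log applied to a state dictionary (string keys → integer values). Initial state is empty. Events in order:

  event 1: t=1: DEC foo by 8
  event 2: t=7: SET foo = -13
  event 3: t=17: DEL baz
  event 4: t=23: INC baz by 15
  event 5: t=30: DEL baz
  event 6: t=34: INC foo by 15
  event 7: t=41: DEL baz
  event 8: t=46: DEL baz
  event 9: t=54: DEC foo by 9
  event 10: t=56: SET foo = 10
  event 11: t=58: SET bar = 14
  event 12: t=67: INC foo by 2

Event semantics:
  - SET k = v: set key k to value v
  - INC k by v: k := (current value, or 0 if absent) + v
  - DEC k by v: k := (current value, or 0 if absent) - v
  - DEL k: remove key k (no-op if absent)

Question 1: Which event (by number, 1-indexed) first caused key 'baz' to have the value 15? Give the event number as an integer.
Answer: 4

Derivation:
Looking for first event where baz becomes 15:
  event 4: baz (absent) -> 15  <-- first match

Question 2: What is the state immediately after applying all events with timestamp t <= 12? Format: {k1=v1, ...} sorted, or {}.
Apply events with t <= 12 (2 events):
  after event 1 (t=1: DEC foo by 8): {foo=-8}
  after event 2 (t=7: SET foo = -13): {foo=-13}

Answer: {foo=-13}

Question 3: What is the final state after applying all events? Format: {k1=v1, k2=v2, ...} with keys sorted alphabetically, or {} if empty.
Answer: {bar=14, foo=12}

Derivation:
  after event 1 (t=1: DEC foo by 8): {foo=-8}
  after event 2 (t=7: SET foo = -13): {foo=-13}
  after event 3 (t=17: DEL baz): {foo=-13}
  after event 4 (t=23: INC baz by 15): {baz=15, foo=-13}
  after event 5 (t=30: DEL baz): {foo=-13}
  after event 6 (t=34: INC foo by 15): {foo=2}
  after event 7 (t=41: DEL baz): {foo=2}
  after event 8 (t=46: DEL baz): {foo=2}
  after event 9 (t=54: DEC foo by 9): {foo=-7}
  after event 10 (t=56: SET foo = 10): {foo=10}
  after event 11 (t=58: SET bar = 14): {bar=14, foo=10}
  after event 12 (t=67: INC foo by 2): {bar=14, foo=12}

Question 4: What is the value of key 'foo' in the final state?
Track key 'foo' through all 12 events:
  event 1 (t=1: DEC foo by 8): foo (absent) -> -8
  event 2 (t=7: SET foo = -13): foo -8 -> -13
  event 3 (t=17: DEL baz): foo unchanged
  event 4 (t=23: INC baz by 15): foo unchanged
  event 5 (t=30: DEL baz): foo unchanged
  event 6 (t=34: INC foo by 15): foo -13 -> 2
  event 7 (t=41: DEL baz): foo unchanged
  event 8 (t=46: DEL baz): foo unchanged
  event 9 (t=54: DEC foo by 9): foo 2 -> -7
  event 10 (t=56: SET foo = 10): foo -7 -> 10
  event 11 (t=58: SET bar = 14): foo unchanged
  event 12 (t=67: INC foo by 2): foo 10 -> 12
Final: foo = 12

Answer: 12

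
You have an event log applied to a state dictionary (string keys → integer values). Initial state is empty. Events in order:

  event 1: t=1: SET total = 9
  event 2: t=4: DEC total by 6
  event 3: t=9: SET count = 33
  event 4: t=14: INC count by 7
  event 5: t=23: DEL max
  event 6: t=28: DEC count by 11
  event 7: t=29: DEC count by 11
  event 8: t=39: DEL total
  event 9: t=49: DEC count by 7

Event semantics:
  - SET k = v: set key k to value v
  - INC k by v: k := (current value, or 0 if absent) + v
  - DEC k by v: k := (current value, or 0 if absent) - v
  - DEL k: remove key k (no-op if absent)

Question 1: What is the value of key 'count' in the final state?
Track key 'count' through all 9 events:
  event 1 (t=1: SET total = 9): count unchanged
  event 2 (t=4: DEC total by 6): count unchanged
  event 3 (t=9: SET count = 33): count (absent) -> 33
  event 4 (t=14: INC count by 7): count 33 -> 40
  event 5 (t=23: DEL max): count unchanged
  event 6 (t=28: DEC count by 11): count 40 -> 29
  event 7 (t=29: DEC count by 11): count 29 -> 18
  event 8 (t=39: DEL total): count unchanged
  event 9 (t=49: DEC count by 7): count 18 -> 11
Final: count = 11

Answer: 11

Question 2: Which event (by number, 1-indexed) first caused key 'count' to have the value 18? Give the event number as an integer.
Looking for first event where count becomes 18:
  event 3: count = 33
  event 4: count = 40
  event 5: count = 40
  event 6: count = 29
  event 7: count 29 -> 18  <-- first match

Answer: 7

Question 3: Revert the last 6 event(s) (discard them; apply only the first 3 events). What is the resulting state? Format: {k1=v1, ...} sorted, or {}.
Answer: {count=33, total=3}

Derivation:
Keep first 3 events (discard last 6):
  after event 1 (t=1: SET total = 9): {total=9}
  after event 2 (t=4: DEC total by 6): {total=3}
  after event 3 (t=9: SET count = 33): {count=33, total=3}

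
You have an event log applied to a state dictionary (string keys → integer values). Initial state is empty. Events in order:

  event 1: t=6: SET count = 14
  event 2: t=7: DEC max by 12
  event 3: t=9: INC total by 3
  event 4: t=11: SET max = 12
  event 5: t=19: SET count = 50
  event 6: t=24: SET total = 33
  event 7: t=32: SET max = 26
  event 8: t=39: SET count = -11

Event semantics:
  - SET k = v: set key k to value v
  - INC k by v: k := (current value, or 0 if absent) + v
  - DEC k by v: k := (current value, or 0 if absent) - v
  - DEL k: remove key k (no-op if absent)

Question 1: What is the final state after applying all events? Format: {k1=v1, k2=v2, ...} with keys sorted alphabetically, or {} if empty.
Answer: {count=-11, max=26, total=33}

Derivation:
  after event 1 (t=6: SET count = 14): {count=14}
  after event 2 (t=7: DEC max by 12): {count=14, max=-12}
  after event 3 (t=9: INC total by 3): {count=14, max=-12, total=3}
  after event 4 (t=11: SET max = 12): {count=14, max=12, total=3}
  after event 5 (t=19: SET count = 50): {count=50, max=12, total=3}
  after event 6 (t=24: SET total = 33): {count=50, max=12, total=33}
  after event 7 (t=32: SET max = 26): {count=50, max=26, total=33}
  after event 8 (t=39: SET count = -11): {count=-11, max=26, total=33}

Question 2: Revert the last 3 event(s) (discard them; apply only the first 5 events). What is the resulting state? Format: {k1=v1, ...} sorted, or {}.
Keep first 5 events (discard last 3):
  after event 1 (t=6: SET count = 14): {count=14}
  after event 2 (t=7: DEC max by 12): {count=14, max=-12}
  after event 3 (t=9: INC total by 3): {count=14, max=-12, total=3}
  after event 4 (t=11: SET max = 12): {count=14, max=12, total=3}
  after event 5 (t=19: SET count = 50): {count=50, max=12, total=3}

Answer: {count=50, max=12, total=3}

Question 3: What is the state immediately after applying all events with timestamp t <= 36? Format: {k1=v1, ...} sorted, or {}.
Apply events with t <= 36 (7 events):
  after event 1 (t=6: SET count = 14): {count=14}
  after event 2 (t=7: DEC max by 12): {count=14, max=-12}
  after event 3 (t=9: INC total by 3): {count=14, max=-12, total=3}
  after event 4 (t=11: SET max = 12): {count=14, max=12, total=3}
  after event 5 (t=19: SET count = 50): {count=50, max=12, total=3}
  after event 6 (t=24: SET total = 33): {count=50, max=12, total=33}
  after event 7 (t=32: SET max = 26): {count=50, max=26, total=33}

Answer: {count=50, max=26, total=33}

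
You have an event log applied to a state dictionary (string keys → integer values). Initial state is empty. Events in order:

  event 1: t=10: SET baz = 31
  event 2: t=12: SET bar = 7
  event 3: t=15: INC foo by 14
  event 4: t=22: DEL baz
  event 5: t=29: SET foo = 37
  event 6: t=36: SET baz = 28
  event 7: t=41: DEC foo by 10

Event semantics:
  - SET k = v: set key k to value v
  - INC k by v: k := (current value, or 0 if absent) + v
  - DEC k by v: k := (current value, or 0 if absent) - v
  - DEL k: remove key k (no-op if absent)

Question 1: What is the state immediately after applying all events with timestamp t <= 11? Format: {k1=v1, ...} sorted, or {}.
Apply events with t <= 11 (1 events):
  after event 1 (t=10: SET baz = 31): {baz=31}

Answer: {baz=31}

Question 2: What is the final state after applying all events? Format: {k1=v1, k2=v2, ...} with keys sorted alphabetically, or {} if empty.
Answer: {bar=7, baz=28, foo=27}

Derivation:
  after event 1 (t=10: SET baz = 31): {baz=31}
  after event 2 (t=12: SET bar = 7): {bar=7, baz=31}
  after event 3 (t=15: INC foo by 14): {bar=7, baz=31, foo=14}
  after event 4 (t=22: DEL baz): {bar=7, foo=14}
  after event 5 (t=29: SET foo = 37): {bar=7, foo=37}
  after event 6 (t=36: SET baz = 28): {bar=7, baz=28, foo=37}
  after event 7 (t=41: DEC foo by 10): {bar=7, baz=28, foo=27}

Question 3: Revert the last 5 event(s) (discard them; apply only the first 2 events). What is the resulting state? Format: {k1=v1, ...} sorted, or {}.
Answer: {bar=7, baz=31}

Derivation:
Keep first 2 events (discard last 5):
  after event 1 (t=10: SET baz = 31): {baz=31}
  after event 2 (t=12: SET bar = 7): {bar=7, baz=31}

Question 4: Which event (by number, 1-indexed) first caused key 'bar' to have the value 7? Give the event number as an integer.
Looking for first event where bar becomes 7:
  event 2: bar (absent) -> 7  <-- first match

Answer: 2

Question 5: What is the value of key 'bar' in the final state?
Answer: 7

Derivation:
Track key 'bar' through all 7 events:
  event 1 (t=10: SET baz = 31): bar unchanged
  event 2 (t=12: SET bar = 7): bar (absent) -> 7
  event 3 (t=15: INC foo by 14): bar unchanged
  event 4 (t=22: DEL baz): bar unchanged
  event 5 (t=29: SET foo = 37): bar unchanged
  event 6 (t=36: SET baz = 28): bar unchanged
  event 7 (t=41: DEC foo by 10): bar unchanged
Final: bar = 7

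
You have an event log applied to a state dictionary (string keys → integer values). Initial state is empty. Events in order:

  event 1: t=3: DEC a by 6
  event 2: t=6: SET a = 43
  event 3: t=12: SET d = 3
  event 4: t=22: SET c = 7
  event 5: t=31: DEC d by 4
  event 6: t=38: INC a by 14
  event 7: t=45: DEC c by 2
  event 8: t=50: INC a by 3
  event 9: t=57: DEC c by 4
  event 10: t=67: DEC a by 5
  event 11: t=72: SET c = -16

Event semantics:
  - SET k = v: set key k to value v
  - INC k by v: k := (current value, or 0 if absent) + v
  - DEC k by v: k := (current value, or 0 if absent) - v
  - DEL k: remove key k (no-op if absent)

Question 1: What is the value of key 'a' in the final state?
Answer: 55

Derivation:
Track key 'a' through all 11 events:
  event 1 (t=3: DEC a by 6): a (absent) -> -6
  event 2 (t=6: SET a = 43): a -6 -> 43
  event 3 (t=12: SET d = 3): a unchanged
  event 4 (t=22: SET c = 7): a unchanged
  event 5 (t=31: DEC d by 4): a unchanged
  event 6 (t=38: INC a by 14): a 43 -> 57
  event 7 (t=45: DEC c by 2): a unchanged
  event 8 (t=50: INC a by 3): a 57 -> 60
  event 9 (t=57: DEC c by 4): a unchanged
  event 10 (t=67: DEC a by 5): a 60 -> 55
  event 11 (t=72: SET c = -16): a unchanged
Final: a = 55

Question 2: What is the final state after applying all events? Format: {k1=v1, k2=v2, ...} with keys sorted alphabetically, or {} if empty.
Answer: {a=55, c=-16, d=-1}

Derivation:
  after event 1 (t=3: DEC a by 6): {a=-6}
  after event 2 (t=6: SET a = 43): {a=43}
  after event 3 (t=12: SET d = 3): {a=43, d=3}
  after event 4 (t=22: SET c = 7): {a=43, c=7, d=3}
  after event 5 (t=31: DEC d by 4): {a=43, c=7, d=-1}
  after event 6 (t=38: INC a by 14): {a=57, c=7, d=-1}
  after event 7 (t=45: DEC c by 2): {a=57, c=5, d=-1}
  after event 8 (t=50: INC a by 3): {a=60, c=5, d=-1}
  after event 9 (t=57: DEC c by 4): {a=60, c=1, d=-1}
  after event 10 (t=67: DEC a by 5): {a=55, c=1, d=-1}
  after event 11 (t=72: SET c = -16): {a=55, c=-16, d=-1}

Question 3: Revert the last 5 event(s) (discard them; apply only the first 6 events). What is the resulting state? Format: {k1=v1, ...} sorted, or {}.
Keep first 6 events (discard last 5):
  after event 1 (t=3: DEC a by 6): {a=-6}
  after event 2 (t=6: SET a = 43): {a=43}
  after event 3 (t=12: SET d = 3): {a=43, d=3}
  after event 4 (t=22: SET c = 7): {a=43, c=7, d=3}
  after event 5 (t=31: DEC d by 4): {a=43, c=7, d=-1}
  after event 6 (t=38: INC a by 14): {a=57, c=7, d=-1}

Answer: {a=57, c=7, d=-1}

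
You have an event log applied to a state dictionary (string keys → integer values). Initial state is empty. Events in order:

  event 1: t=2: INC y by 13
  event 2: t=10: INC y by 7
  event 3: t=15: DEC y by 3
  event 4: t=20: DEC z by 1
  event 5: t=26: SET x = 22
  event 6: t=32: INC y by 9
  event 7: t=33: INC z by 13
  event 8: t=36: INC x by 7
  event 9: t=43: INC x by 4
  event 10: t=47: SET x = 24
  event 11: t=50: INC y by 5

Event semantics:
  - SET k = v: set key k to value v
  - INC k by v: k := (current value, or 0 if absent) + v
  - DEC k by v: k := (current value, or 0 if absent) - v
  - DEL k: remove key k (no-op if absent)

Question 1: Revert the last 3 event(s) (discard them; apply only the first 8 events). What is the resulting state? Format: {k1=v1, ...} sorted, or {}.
Answer: {x=29, y=26, z=12}

Derivation:
Keep first 8 events (discard last 3):
  after event 1 (t=2: INC y by 13): {y=13}
  after event 2 (t=10: INC y by 7): {y=20}
  after event 3 (t=15: DEC y by 3): {y=17}
  after event 4 (t=20: DEC z by 1): {y=17, z=-1}
  after event 5 (t=26: SET x = 22): {x=22, y=17, z=-1}
  after event 6 (t=32: INC y by 9): {x=22, y=26, z=-1}
  after event 7 (t=33: INC z by 13): {x=22, y=26, z=12}
  after event 8 (t=36: INC x by 7): {x=29, y=26, z=12}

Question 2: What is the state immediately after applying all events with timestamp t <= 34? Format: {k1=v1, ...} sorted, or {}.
Apply events with t <= 34 (7 events):
  after event 1 (t=2: INC y by 13): {y=13}
  after event 2 (t=10: INC y by 7): {y=20}
  after event 3 (t=15: DEC y by 3): {y=17}
  after event 4 (t=20: DEC z by 1): {y=17, z=-1}
  after event 5 (t=26: SET x = 22): {x=22, y=17, z=-1}
  after event 6 (t=32: INC y by 9): {x=22, y=26, z=-1}
  after event 7 (t=33: INC z by 13): {x=22, y=26, z=12}

Answer: {x=22, y=26, z=12}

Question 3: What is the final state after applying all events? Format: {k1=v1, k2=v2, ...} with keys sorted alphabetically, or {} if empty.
  after event 1 (t=2: INC y by 13): {y=13}
  after event 2 (t=10: INC y by 7): {y=20}
  after event 3 (t=15: DEC y by 3): {y=17}
  after event 4 (t=20: DEC z by 1): {y=17, z=-1}
  after event 5 (t=26: SET x = 22): {x=22, y=17, z=-1}
  after event 6 (t=32: INC y by 9): {x=22, y=26, z=-1}
  after event 7 (t=33: INC z by 13): {x=22, y=26, z=12}
  after event 8 (t=36: INC x by 7): {x=29, y=26, z=12}
  after event 9 (t=43: INC x by 4): {x=33, y=26, z=12}
  after event 10 (t=47: SET x = 24): {x=24, y=26, z=12}
  after event 11 (t=50: INC y by 5): {x=24, y=31, z=12}

Answer: {x=24, y=31, z=12}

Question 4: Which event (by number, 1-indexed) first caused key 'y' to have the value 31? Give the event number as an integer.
Looking for first event where y becomes 31:
  event 1: y = 13
  event 2: y = 20
  event 3: y = 17
  event 4: y = 17
  event 5: y = 17
  event 6: y = 26
  event 7: y = 26
  event 8: y = 26
  event 9: y = 26
  event 10: y = 26
  event 11: y 26 -> 31  <-- first match

Answer: 11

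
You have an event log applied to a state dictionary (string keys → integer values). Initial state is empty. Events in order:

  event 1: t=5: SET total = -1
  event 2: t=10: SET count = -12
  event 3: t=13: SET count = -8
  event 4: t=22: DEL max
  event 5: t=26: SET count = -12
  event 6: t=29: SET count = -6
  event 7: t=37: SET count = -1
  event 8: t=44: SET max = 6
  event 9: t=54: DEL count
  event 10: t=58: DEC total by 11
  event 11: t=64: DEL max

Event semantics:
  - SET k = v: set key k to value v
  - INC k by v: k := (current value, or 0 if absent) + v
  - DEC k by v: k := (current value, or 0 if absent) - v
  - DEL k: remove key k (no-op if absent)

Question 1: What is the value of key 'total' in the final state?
Answer: -12

Derivation:
Track key 'total' through all 11 events:
  event 1 (t=5: SET total = -1): total (absent) -> -1
  event 2 (t=10: SET count = -12): total unchanged
  event 3 (t=13: SET count = -8): total unchanged
  event 4 (t=22: DEL max): total unchanged
  event 5 (t=26: SET count = -12): total unchanged
  event 6 (t=29: SET count = -6): total unchanged
  event 7 (t=37: SET count = -1): total unchanged
  event 8 (t=44: SET max = 6): total unchanged
  event 9 (t=54: DEL count): total unchanged
  event 10 (t=58: DEC total by 11): total -1 -> -12
  event 11 (t=64: DEL max): total unchanged
Final: total = -12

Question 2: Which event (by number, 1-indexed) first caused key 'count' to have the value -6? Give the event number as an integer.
Looking for first event where count becomes -6:
  event 2: count = -12
  event 3: count = -8
  event 4: count = -8
  event 5: count = -12
  event 6: count -12 -> -6  <-- first match

Answer: 6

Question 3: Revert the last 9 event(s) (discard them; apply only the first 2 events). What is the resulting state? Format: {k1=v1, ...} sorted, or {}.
Answer: {count=-12, total=-1}

Derivation:
Keep first 2 events (discard last 9):
  after event 1 (t=5: SET total = -1): {total=-1}
  after event 2 (t=10: SET count = -12): {count=-12, total=-1}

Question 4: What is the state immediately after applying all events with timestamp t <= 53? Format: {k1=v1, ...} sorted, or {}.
Answer: {count=-1, max=6, total=-1}

Derivation:
Apply events with t <= 53 (8 events):
  after event 1 (t=5: SET total = -1): {total=-1}
  after event 2 (t=10: SET count = -12): {count=-12, total=-1}
  after event 3 (t=13: SET count = -8): {count=-8, total=-1}
  after event 4 (t=22: DEL max): {count=-8, total=-1}
  after event 5 (t=26: SET count = -12): {count=-12, total=-1}
  after event 6 (t=29: SET count = -6): {count=-6, total=-1}
  after event 7 (t=37: SET count = -1): {count=-1, total=-1}
  after event 8 (t=44: SET max = 6): {count=-1, max=6, total=-1}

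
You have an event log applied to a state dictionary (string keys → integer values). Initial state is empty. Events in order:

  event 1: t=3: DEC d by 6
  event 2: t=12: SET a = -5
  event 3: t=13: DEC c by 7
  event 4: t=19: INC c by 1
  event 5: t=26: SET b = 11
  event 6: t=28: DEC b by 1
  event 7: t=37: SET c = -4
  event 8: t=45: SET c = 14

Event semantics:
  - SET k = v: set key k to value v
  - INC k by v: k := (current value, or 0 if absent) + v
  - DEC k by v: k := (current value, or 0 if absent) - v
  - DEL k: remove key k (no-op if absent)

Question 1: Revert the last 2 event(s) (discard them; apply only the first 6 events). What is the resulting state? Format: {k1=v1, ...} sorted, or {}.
Keep first 6 events (discard last 2):
  after event 1 (t=3: DEC d by 6): {d=-6}
  after event 2 (t=12: SET a = -5): {a=-5, d=-6}
  after event 3 (t=13: DEC c by 7): {a=-5, c=-7, d=-6}
  after event 4 (t=19: INC c by 1): {a=-5, c=-6, d=-6}
  after event 5 (t=26: SET b = 11): {a=-5, b=11, c=-6, d=-6}
  after event 6 (t=28: DEC b by 1): {a=-5, b=10, c=-6, d=-6}

Answer: {a=-5, b=10, c=-6, d=-6}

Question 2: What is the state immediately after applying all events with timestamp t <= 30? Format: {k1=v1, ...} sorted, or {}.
Answer: {a=-5, b=10, c=-6, d=-6}

Derivation:
Apply events with t <= 30 (6 events):
  after event 1 (t=3: DEC d by 6): {d=-6}
  after event 2 (t=12: SET a = -5): {a=-5, d=-6}
  after event 3 (t=13: DEC c by 7): {a=-5, c=-7, d=-6}
  after event 4 (t=19: INC c by 1): {a=-5, c=-6, d=-6}
  after event 5 (t=26: SET b = 11): {a=-5, b=11, c=-6, d=-6}
  after event 6 (t=28: DEC b by 1): {a=-5, b=10, c=-6, d=-6}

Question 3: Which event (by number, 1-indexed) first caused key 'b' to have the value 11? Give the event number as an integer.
Looking for first event where b becomes 11:
  event 5: b (absent) -> 11  <-- first match

Answer: 5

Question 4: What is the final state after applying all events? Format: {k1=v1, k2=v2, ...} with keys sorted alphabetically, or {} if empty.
Answer: {a=-5, b=10, c=14, d=-6}

Derivation:
  after event 1 (t=3: DEC d by 6): {d=-6}
  after event 2 (t=12: SET a = -5): {a=-5, d=-6}
  after event 3 (t=13: DEC c by 7): {a=-5, c=-7, d=-6}
  after event 4 (t=19: INC c by 1): {a=-5, c=-6, d=-6}
  after event 5 (t=26: SET b = 11): {a=-5, b=11, c=-6, d=-6}
  after event 6 (t=28: DEC b by 1): {a=-5, b=10, c=-6, d=-6}
  after event 7 (t=37: SET c = -4): {a=-5, b=10, c=-4, d=-6}
  after event 8 (t=45: SET c = 14): {a=-5, b=10, c=14, d=-6}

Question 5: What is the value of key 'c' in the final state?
Track key 'c' through all 8 events:
  event 1 (t=3: DEC d by 6): c unchanged
  event 2 (t=12: SET a = -5): c unchanged
  event 3 (t=13: DEC c by 7): c (absent) -> -7
  event 4 (t=19: INC c by 1): c -7 -> -6
  event 5 (t=26: SET b = 11): c unchanged
  event 6 (t=28: DEC b by 1): c unchanged
  event 7 (t=37: SET c = -4): c -6 -> -4
  event 8 (t=45: SET c = 14): c -4 -> 14
Final: c = 14

Answer: 14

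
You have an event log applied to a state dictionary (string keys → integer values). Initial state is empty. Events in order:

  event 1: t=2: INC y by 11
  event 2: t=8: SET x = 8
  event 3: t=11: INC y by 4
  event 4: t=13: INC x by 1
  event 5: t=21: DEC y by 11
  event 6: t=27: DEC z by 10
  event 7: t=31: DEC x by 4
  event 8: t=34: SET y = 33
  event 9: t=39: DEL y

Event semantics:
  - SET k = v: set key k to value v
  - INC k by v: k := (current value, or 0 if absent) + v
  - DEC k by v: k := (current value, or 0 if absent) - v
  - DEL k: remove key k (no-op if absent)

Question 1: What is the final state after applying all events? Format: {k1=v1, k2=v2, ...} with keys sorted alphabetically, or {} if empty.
  after event 1 (t=2: INC y by 11): {y=11}
  after event 2 (t=8: SET x = 8): {x=8, y=11}
  after event 3 (t=11: INC y by 4): {x=8, y=15}
  after event 4 (t=13: INC x by 1): {x=9, y=15}
  after event 5 (t=21: DEC y by 11): {x=9, y=4}
  after event 6 (t=27: DEC z by 10): {x=9, y=4, z=-10}
  after event 7 (t=31: DEC x by 4): {x=5, y=4, z=-10}
  after event 8 (t=34: SET y = 33): {x=5, y=33, z=-10}
  after event 9 (t=39: DEL y): {x=5, z=-10}

Answer: {x=5, z=-10}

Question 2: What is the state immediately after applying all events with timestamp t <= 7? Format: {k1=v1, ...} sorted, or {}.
Apply events with t <= 7 (1 events):
  after event 1 (t=2: INC y by 11): {y=11}

Answer: {y=11}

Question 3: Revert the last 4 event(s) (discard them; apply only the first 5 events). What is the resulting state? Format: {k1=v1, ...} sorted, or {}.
Keep first 5 events (discard last 4):
  after event 1 (t=2: INC y by 11): {y=11}
  after event 2 (t=8: SET x = 8): {x=8, y=11}
  after event 3 (t=11: INC y by 4): {x=8, y=15}
  after event 4 (t=13: INC x by 1): {x=9, y=15}
  after event 5 (t=21: DEC y by 11): {x=9, y=4}

Answer: {x=9, y=4}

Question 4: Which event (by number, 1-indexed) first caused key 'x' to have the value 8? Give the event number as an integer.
Answer: 2

Derivation:
Looking for first event where x becomes 8:
  event 2: x (absent) -> 8  <-- first match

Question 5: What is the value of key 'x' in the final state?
Track key 'x' through all 9 events:
  event 1 (t=2: INC y by 11): x unchanged
  event 2 (t=8: SET x = 8): x (absent) -> 8
  event 3 (t=11: INC y by 4): x unchanged
  event 4 (t=13: INC x by 1): x 8 -> 9
  event 5 (t=21: DEC y by 11): x unchanged
  event 6 (t=27: DEC z by 10): x unchanged
  event 7 (t=31: DEC x by 4): x 9 -> 5
  event 8 (t=34: SET y = 33): x unchanged
  event 9 (t=39: DEL y): x unchanged
Final: x = 5

Answer: 5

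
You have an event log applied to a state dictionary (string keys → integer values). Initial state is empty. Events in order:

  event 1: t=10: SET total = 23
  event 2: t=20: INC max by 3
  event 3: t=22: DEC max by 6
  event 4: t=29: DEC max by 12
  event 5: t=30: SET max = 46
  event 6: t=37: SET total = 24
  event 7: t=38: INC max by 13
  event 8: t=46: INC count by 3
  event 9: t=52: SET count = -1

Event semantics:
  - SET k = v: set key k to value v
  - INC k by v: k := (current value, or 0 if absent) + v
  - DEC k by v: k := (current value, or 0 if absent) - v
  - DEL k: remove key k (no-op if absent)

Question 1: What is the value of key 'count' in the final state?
Answer: -1

Derivation:
Track key 'count' through all 9 events:
  event 1 (t=10: SET total = 23): count unchanged
  event 2 (t=20: INC max by 3): count unchanged
  event 3 (t=22: DEC max by 6): count unchanged
  event 4 (t=29: DEC max by 12): count unchanged
  event 5 (t=30: SET max = 46): count unchanged
  event 6 (t=37: SET total = 24): count unchanged
  event 7 (t=38: INC max by 13): count unchanged
  event 8 (t=46: INC count by 3): count (absent) -> 3
  event 9 (t=52: SET count = -1): count 3 -> -1
Final: count = -1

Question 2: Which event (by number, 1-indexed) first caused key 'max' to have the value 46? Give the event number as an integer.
Answer: 5

Derivation:
Looking for first event where max becomes 46:
  event 2: max = 3
  event 3: max = -3
  event 4: max = -15
  event 5: max -15 -> 46  <-- first match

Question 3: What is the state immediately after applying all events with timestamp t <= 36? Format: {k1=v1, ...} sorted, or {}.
Apply events with t <= 36 (5 events):
  after event 1 (t=10: SET total = 23): {total=23}
  after event 2 (t=20: INC max by 3): {max=3, total=23}
  after event 3 (t=22: DEC max by 6): {max=-3, total=23}
  after event 4 (t=29: DEC max by 12): {max=-15, total=23}
  after event 5 (t=30: SET max = 46): {max=46, total=23}

Answer: {max=46, total=23}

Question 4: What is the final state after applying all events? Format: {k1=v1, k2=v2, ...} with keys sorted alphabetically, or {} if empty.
  after event 1 (t=10: SET total = 23): {total=23}
  after event 2 (t=20: INC max by 3): {max=3, total=23}
  after event 3 (t=22: DEC max by 6): {max=-3, total=23}
  after event 4 (t=29: DEC max by 12): {max=-15, total=23}
  after event 5 (t=30: SET max = 46): {max=46, total=23}
  after event 6 (t=37: SET total = 24): {max=46, total=24}
  after event 7 (t=38: INC max by 13): {max=59, total=24}
  after event 8 (t=46: INC count by 3): {count=3, max=59, total=24}
  after event 9 (t=52: SET count = -1): {count=-1, max=59, total=24}

Answer: {count=-1, max=59, total=24}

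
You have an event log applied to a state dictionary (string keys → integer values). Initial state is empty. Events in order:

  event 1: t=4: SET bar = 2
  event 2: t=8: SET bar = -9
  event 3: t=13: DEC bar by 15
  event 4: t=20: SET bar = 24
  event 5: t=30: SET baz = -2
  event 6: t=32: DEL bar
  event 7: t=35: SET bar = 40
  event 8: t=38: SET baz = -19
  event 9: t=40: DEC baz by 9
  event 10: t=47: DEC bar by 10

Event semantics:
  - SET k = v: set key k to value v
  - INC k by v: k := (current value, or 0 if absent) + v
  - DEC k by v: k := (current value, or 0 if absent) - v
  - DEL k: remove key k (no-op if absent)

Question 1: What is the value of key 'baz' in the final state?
Track key 'baz' through all 10 events:
  event 1 (t=4: SET bar = 2): baz unchanged
  event 2 (t=8: SET bar = -9): baz unchanged
  event 3 (t=13: DEC bar by 15): baz unchanged
  event 4 (t=20: SET bar = 24): baz unchanged
  event 5 (t=30: SET baz = -2): baz (absent) -> -2
  event 6 (t=32: DEL bar): baz unchanged
  event 7 (t=35: SET bar = 40): baz unchanged
  event 8 (t=38: SET baz = -19): baz -2 -> -19
  event 9 (t=40: DEC baz by 9): baz -19 -> -28
  event 10 (t=47: DEC bar by 10): baz unchanged
Final: baz = -28

Answer: -28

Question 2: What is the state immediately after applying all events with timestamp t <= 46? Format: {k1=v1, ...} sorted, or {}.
Answer: {bar=40, baz=-28}

Derivation:
Apply events with t <= 46 (9 events):
  after event 1 (t=4: SET bar = 2): {bar=2}
  after event 2 (t=8: SET bar = -9): {bar=-9}
  after event 3 (t=13: DEC bar by 15): {bar=-24}
  after event 4 (t=20: SET bar = 24): {bar=24}
  after event 5 (t=30: SET baz = -2): {bar=24, baz=-2}
  after event 6 (t=32: DEL bar): {baz=-2}
  after event 7 (t=35: SET bar = 40): {bar=40, baz=-2}
  after event 8 (t=38: SET baz = -19): {bar=40, baz=-19}
  after event 9 (t=40: DEC baz by 9): {bar=40, baz=-28}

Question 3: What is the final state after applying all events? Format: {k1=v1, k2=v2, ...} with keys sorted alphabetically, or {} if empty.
  after event 1 (t=4: SET bar = 2): {bar=2}
  after event 2 (t=8: SET bar = -9): {bar=-9}
  after event 3 (t=13: DEC bar by 15): {bar=-24}
  after event 4 (t=20: SET bar = 24): {bar=24}
  after event 5 (t=30: SET baz = -2): {bar=24, baz=-2}
  after event 6 (t=32: DEL bar): {baz=-2}
  after event 7 (t=35: SET bar = 40): {bar=40, baz=-2}
  after event 8 (t=38: SET baz = -19): {bar=40, baz=-19}
  after event 9 (t=40: DEC baz by 9): {bar=40, baz=-28}
  after event 10 (t=47: DEC bar by 10): {bar=30, baz=-28}

Answer: {bar=30, baz=-28}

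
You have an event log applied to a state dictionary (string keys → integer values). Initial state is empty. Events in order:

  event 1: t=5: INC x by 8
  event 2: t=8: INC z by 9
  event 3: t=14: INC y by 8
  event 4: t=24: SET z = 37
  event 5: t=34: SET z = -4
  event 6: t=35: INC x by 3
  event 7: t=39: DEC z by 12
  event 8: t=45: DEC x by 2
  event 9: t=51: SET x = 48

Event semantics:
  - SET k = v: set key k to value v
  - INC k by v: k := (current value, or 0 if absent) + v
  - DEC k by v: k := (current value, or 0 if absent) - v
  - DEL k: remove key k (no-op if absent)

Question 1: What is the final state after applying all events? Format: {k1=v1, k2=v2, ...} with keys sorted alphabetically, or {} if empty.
Answer: {x=48, y=8, z=-16}

Derivation:
  after event 1 (t=5: INC x by 8): {x=8}
  after event 2 (t=8: INC z by 9): {x=8, z=9}
  after event 3 (t=14: INC y by 8): {x=8, y=8, z=9}
  after event 4 (t=24: SET z = 37): {x=8, y=8, z=37}
  after event 5 (t=34: SET z = -4): {x=8, y=8, z=-4}
  after event 6 (t=35: INC x by 3): {x=11, y=8, z=-4}
  after event 7 (t=39: DEC z by 12): {x=11, y=8, z=-16}
  after event 8 (t=45: DEC x by 2): {x=9, y=8, z=-16}
  after event 9 (t=51: SET x = 48): {x=48, y=8, z=-16}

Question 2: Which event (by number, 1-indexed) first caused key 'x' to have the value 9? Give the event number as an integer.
Answer: 8

Derivation:
Looking for first event where x becomes 9:
  event 1: x = 8
  event 2: x = 8
  event 3: x = 8
  event 4: x = 8
  event 5: x = 8
  event 6: x = 11
  event 7: x = 11
  event 8: x 11 -> 9  <-- first match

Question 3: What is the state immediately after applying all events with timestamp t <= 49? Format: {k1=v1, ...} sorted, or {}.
Answer: {x=9, y=8, z=-16}

Derivation:
Apply events with t <= 49 (8 events):
  after event 1 (t=5: INC x by 8): {x=8}
  after event 2 (t=8: INC z by 9): {x=8, z=9}
  after event 3 (t=14: INC y by 8): {x=8, y=8, z=9}
  after event 4 (t=24: SET z = 37): {x=8, y=8, z=37}
  after event 5 (t=34: SET z = -4): {x=8, y=8, z=-4}
  after event 6 (t=35: INC x by 3): {x=11, y=8, z=-4}
  after event 7 (t=39: DEC z by 12): {x=11, y=8, z=-16}
  after event 8 (t=45: DEC x by 2): {x=9, y=8, z=-16}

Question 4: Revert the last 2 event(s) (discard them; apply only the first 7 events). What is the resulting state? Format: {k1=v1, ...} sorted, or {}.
Answer: {x=11, y=8, z=-16}

Derivation:
Keep first 7 events (discard last 2):
  after event 1 (t=5: INC x by 8): {x=8}
  after event 2 (t=8: INC z by 9): {x=8, z=9}
  after event 3 (t=14: INC y by 8): {x=8, y=8, z=9}
  after event 4 (t=24: SET z = 37): {x=8, y=8, z=37}
  after event 5 (t=34: SET z = -4): {x=8, y=8, z=-4}
  after event 6 (t=35: INC x by 3): {x=11, y=8, z=-4}
  after event 7 (t=39: DEC z by 12): {x=11, y=8, z=-16}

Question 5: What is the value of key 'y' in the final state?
Answer: 8

Derivation:
Track key 'y' through all 9 events:
  event 1 (t=5: INC x by 8): y unchanged
  event 2 (t=8: INC z by 9): y unchanged
  event 3 (t=14: INC y by 8): y (absent) -> 8
  event 4 (t=24: SET z = 37): y unchanged
  event 5 (t=34: SET z = -4): y unchanged
  event 6 (t=35: INC x by 3): y unchanged
  event 7 (t=39: DEC z by 12): y unchanged
  event 8 (t=45: DEC x by 2): y unchanged
  event 9 (t=51: SET x = 48): y unchanged
Final: y = 8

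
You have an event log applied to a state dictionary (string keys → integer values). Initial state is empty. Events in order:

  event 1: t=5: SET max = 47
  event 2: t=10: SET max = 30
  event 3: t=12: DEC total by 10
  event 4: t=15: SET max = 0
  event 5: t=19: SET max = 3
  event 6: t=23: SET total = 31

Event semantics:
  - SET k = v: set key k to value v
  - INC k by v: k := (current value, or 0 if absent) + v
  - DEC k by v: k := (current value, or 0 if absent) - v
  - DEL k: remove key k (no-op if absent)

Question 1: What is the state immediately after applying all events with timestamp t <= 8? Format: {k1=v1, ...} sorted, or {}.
Answer: {max=47}

Derivation:
Apply events with t <= 8 (1 events):
  after event 1 (t=5: SET max = 47): {max=47}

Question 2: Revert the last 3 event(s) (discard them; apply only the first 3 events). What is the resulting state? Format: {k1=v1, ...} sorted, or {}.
Keep first 3 events (discard last 3):
  after event 1 (t=5: SET max = 47): {max=47}
  after event 2 (t=10: SET max = 30): {max=30}
  after event 3 (t=12: DEC total by 10): {max=30, total=-10}

Answer: {max=30, total=-10}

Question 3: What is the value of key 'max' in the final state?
Answer: 3

Derivation:
Track key 'max' through all 6 events:
  event 1 (t=5: SET max = 47): max (absent) -> 47
  event 2 (t=10: SET max = 30): max 47 -> 30
  event 3 (t=12: DEC total by 10): max unchanged
  event 4 (t=15: SET max = 0): max 30 -> 0
  event 5 (t=19: SET max = 3): max 0 -> 3
  event 6 (t=23: SET total = 31): max unchanged
Final: max = 3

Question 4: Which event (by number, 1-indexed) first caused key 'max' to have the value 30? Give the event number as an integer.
Looking for first event where max becomes 30:
  event 1: max = 47
  event 2: max 47 -> 30  <-- first match

Answer: 2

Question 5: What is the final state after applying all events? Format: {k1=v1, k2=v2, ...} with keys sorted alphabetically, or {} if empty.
  after event 1 (t=5: SET max = 47): {max=47}
  after event 2 (t=10: SET max = 30): {max=30}
  after event 3 (t=12: DEC total by 10): {max=30, total=-10}
  after event 4 (t=15: SET max = 0): {max=0, total=-10}
  after event 5 (t=19: SET max = 3): {max=3, total=-10}
  after event 6 (t=23: SET total = 31): {max=3, total=31}

Answer: {max=3, total=31}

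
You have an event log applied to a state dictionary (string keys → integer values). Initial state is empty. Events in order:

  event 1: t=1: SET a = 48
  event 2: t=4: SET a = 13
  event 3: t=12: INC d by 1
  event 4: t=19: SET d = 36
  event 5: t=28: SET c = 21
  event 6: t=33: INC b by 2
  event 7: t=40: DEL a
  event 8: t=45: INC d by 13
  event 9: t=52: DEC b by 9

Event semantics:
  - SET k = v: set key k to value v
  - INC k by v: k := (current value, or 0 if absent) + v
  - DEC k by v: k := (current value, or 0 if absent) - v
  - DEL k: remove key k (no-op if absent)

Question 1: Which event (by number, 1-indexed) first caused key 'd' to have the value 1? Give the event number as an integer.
Looking for first event where d becomes 1:
  event 3: d (absent) -> 1  <-- first match

Answer: 3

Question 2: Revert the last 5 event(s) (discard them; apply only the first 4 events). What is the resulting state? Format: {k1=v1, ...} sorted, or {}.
Answer: {a=13, d=36}

Derivation:
Keep first 4 events (discard last 5):
  after event 1 (t=1: SET a = 48): {a=48}
  after event 2 (t=4: SET a = 13): {a=13}
  after event 3 (t=12: INC d by 1): {a=13, d=1}
  after event 4 (t=19: SET d = 36): {a=13, d=36}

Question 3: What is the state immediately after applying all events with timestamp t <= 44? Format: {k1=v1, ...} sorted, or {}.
Answer: {b=2, c=21, d=36}

Derivation:
Apply events with t <= 44 (7 events):
  after event 1 (t=1: SET a = 48): {a=48}
  after event 2 (t=4: SET a = 13): {a=13}
  after event 3 (t=12: INC d by 1): {a=13, d=1}
  after event 4 (t=19: SET d = 36): {a=13, d=36}
  after event 5 (t=28: SET c = 21): {a=13, c=21, d=36}
  after event 6 (t=33: INC b by 2): {a=13, b=2, c=21, d=36}
  after event 7 (t=40: DEL a): {b=2, c=21, d=36}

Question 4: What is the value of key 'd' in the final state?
Track key 'd' through all 9 events:
  event 1 (t=1: SET a = 48): d unchanged
  event 2 (t=4: SET a = 13): d unchanged
  event 3 (t=12: INC d by 1): d (absent) -> 1
  event 4 (t=19: SET d = 36): d 1 -> 36
  event 5 (t=28: SET c = 21): d unchanged
  event 6 (t=33: INC b by 2): d unchanged
  event 7 (t=40: DEL a): d unchanged
  event 8 (t=45: INC d by 13): d 36 -> 49
  event 9 (t=52: DEC b by 9): d unchanged
Final: d = 49

Answer: 49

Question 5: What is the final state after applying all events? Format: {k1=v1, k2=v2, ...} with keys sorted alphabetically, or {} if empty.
Answer: {b=-7, c=21, d=49}

Derivation:
  after event 1 (t=1: SET a = 48): {a=48}
  after event 2 (t=4: SET a = 13): {a=13}
  after event 3 (t=12: INC d by 1): {a=13, d=1}
  after event 4 (t=19: SET d = 36): {a=13, d=36}
  after event 5 (t=28: SET c = 21): {a=13, c=21, d=36}
  after event 6 (t=33: INC b by 2): {a=13, b=2, c=21, d=36}
  after event 7 (t=40: DEL a): {b=2, c=21, d=36}
  after event 8 (t=45: INC d by 13): {b=2, c=21, d=49}
  after event 9 (t=52: DEC b by 9): {b=-7, c=21, d=49}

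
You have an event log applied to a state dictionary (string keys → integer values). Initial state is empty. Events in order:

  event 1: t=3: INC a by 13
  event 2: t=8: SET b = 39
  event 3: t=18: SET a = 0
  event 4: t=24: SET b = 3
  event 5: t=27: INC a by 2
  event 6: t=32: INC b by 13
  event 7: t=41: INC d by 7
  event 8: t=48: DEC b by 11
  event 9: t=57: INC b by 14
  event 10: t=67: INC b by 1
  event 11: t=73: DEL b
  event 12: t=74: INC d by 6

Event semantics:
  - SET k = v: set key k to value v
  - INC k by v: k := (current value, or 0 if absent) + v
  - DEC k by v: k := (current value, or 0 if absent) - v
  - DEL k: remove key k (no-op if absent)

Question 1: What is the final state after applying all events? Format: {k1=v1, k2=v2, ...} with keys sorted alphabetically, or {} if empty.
Answer: {a=2, d=13}

Derivation:
  after event 1 (t=3: INC a by 13): {a=13}
  after event 2 (t=8: SET b = 39): {a=13, b=39}
  after event 3 (t=18: SET a = 0): {a=0, b=39}
  after event 4 (t=24: SET b = 3): {a=0, b=3}
  after event 5 (t=27: INC a by 2): {a=2, b=3}
  after event 6 (t=32: INC b by 13): {a=2, b=16}
  after event 7 (t=41: INC d by 7): {a=2, b=16, d=7}
  after event 8 (t=48: DEC b by 11): {a=2, b=5, d=7}
  after event 9 (t=57: INC b by 14): {a=2, b=19, d=7}
  after event 10 (t=67: INC b by 1): {a=2, b=20, d=7}
  after event 11 (t=73: DEL b): {a=2, d=7}
  after event 12 (t=74: INC d by 6): {a=2, d=13}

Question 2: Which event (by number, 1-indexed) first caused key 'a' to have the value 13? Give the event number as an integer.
Looking for first event where a becomes 13:
  event 1: a (absent) -> 13  <-- first match

Answer: 1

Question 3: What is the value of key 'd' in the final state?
Answer: 13

Derivation:
Track key 'd' through all 12 events:
  event 1 (t=3: INC a by 13): d unchanged
  event 2 (t=8: SET b = 39): d unchanged
  event 3 (t=18: SET a = 0): d unchanged
  event 4 (t=24: SET b = 3): d unchanged
  event 5 (t=27: INC a by 2): d unchanged
  event 6 (t=32: INC b by 13): d unchanged
  event 7 (t=41: INC d by 7): d (absent) -> 7
  event 8 (t=48: DEC b by 11): d unchanged
  event 9 (t=57: INC b by 14): d unchanged
  event 10 (t=67: INC b by 1): d unchanged
  event 11 (t=73: DEL b): d unchanged
  event 12 (t=74: INC d by 6): d 7 -> 13
Final: d = 13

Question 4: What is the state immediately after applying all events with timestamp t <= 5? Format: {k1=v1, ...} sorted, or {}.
Apply events with t <= 5 (1 events):
  after event 1 (t=3: INC a by 13): {a=13}

Answer: {a=13}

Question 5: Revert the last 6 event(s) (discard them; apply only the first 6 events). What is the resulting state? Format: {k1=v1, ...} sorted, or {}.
Keep first 6 events (discard last 6):
  after event 1 (t=3: INC a by 13): {a=13}
  after event 2 (t=8: SET b = 39): {a=13, b=39}
  after event 3 (t=18: SET a = 0): {a=0, b=39}
  after event 4 (t=24: SET b = 3): {a=0, b=3}
  after event 5 (t=27: INC a by 2): {a=2, b=3}
  after event 6 (t=32: INC b by 13): {a=2, b=16}

Answer: {a=2, b=16}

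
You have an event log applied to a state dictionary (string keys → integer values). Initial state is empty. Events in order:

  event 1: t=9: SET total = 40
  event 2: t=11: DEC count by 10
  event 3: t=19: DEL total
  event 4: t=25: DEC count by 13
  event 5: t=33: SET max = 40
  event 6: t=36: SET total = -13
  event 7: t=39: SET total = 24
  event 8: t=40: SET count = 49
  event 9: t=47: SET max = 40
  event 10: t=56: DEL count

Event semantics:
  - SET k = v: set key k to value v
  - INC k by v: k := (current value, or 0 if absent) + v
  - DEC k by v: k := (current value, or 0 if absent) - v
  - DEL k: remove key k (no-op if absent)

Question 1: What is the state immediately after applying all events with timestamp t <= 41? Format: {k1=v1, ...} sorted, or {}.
Answer: {count=49, max=40, total=24}

Derivation:
Apply events with t <= 41 (8 events):
  after event 1 (t=9: SET total = 40): {total=40}
  after event 2 (t=11: DEC count by 10): {count=-10, total=40}
  after event 3 (t=19: DEL total): {count=-10}
  after event 4 (t=25: DEC count by 13): {count=-23}
  after event 5 (t=33: SET max = 40): {count=-23, max=40}
  after event 6 (t=36: SET total = -13): {count=-23, max=40, total=-13}
  after event 7 (t=39: SET total = 24): {count=-23, max=40, total=24}
  after event 8 (t=40: SET count = 49): {count=49, max=40, total=24}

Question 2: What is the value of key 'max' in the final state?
Answer: 40

Derivation:
Track key 'max' through all 10 events:
  event 1 (t=9: SET total = 40): max unchanged
  event 2 (t=11: DEC count by 10): max unchanged
  event 3 (t=19: DEL total): max unchanged
  event 4 (t=25: DEC count by 13): max unchanged
  event 5 (t=33: SET max = 40): max (absent) -> 40
  event 6 (t=36: SET total = -13): max unchanged
  event 7 (t=39: SET total = 24): max unchanged
  event 8 (t=40: SET count = 49): max unchanged
  event 9 (t=47: SET max = 40): max 40 -> 40
  event 10 (t=56: DEL count): max unchanged
Final: max = 40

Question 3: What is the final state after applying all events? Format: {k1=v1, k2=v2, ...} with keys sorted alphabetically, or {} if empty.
  after event 1 (t=9: SET total = 40): {total=40}
  after event 2 (t=11: DEC count by 10): {count=-10, total=40}
  after event 3 (t=19: DEL total): {count=-10}
  after event 4 (t=25: DEC count by 13): {count=-23}
  after event 5 (t=33: SET max = 40): {count=-23, max=40}
  after event 6 (t=36: SET total = -13): {count=-23, max=40, total=-13}
  after event 7 (t=39: SET total = 24): {count=-23, max=40, total=24}
  after event 8 (t=40: SET count = 49): {count=49, max=40, total=24}
  after event 9 (t=47: SET max = 40): {count=49, max=40, total=24}
  after event 10 (t=56: DEL count): {max=40, total=24}

Answer: {max=40, total=24}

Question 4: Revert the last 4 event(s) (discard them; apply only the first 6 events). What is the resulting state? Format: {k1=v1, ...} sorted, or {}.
Keep first 6 events (discard last 4):
  after event 1 (t=9: SET total = 40): {total=40}
  after event 2 (t=11: DEC count by 10): {count=-10, total=40}
  after event 3 (t=19: DEL total): {count=-10}
  after event 4 (t=25: DEC count by 13): {count=-23}
  after event 5 (t=33: SET max = 40): {count=-23, max=40}
  after event 6 (t=36: SET total = -13): {count=-23, max=40, total=-13}

Answer: {count=-23, max=40, total=-13}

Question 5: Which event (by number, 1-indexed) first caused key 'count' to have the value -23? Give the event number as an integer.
Looking for first event where count becomes -23:
  event 2: count = -10
  event 3: count = -10
  event 4: count -10 -> -23  <-- first match

Answer: 4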